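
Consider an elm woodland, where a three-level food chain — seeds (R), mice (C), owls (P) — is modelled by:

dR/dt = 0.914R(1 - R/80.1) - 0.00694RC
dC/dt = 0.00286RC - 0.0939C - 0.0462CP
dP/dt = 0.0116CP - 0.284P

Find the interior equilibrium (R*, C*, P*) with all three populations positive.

From dP/dt = 0: 0.0116C* = 0.284, so C* = 24.5.
From dR/dt = 0: 0.914(1 - R*/80.1) = 0.00694·24.5, giving R* = 80.1·(1 - 0.186) = 65.2.
From dC/dt = 0: 0.00286·65.2 - 0.0939 = 0.0462P*, so P* = 0.0926/0.0462 = 2.

R* ≈ 65.2, C* ≈ 24.5, P* ≈ 2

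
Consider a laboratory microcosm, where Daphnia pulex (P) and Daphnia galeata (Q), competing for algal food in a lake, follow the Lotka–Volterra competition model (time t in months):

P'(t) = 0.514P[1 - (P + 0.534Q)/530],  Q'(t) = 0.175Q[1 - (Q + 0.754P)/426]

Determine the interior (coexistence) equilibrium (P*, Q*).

P* ≈ 506, Q* ≈ 44.2

Setting both brackets to zero gives the nullclines P + 0.534Q = 530 and 0.754P + Q = 426.
Substituting Q = 426 - 0.754P into the first: P(1 - 0.534·0.754) = 530 - 0.534·426.
So P* = 303/0.597 = 506, and then Q* = 426 - 0.754·506 = 44.2.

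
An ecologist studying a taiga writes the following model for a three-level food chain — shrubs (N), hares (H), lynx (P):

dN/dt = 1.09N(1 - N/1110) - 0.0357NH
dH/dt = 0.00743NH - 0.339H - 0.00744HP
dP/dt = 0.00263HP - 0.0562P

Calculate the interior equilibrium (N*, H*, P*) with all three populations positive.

From dP/dt = 0: 0.00263H* = 0.0562, so H* = 21.4.
From dN/dt = 0: 1.09(1 - N*/1110) = 0.0357·21.4, giving N* = 1110·(1 - 0.7) = 333.
From dH/dt = 0: 0.00743·333 - 0.339 = 0.00744P*, so P* = 2.14/0.00744 = 287.

N* ≈ 333, H* ≈ 21.4, P* ≈ 287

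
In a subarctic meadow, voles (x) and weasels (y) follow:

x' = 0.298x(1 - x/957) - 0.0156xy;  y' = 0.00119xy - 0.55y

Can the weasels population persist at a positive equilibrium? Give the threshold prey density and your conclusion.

Threshold x = 462; K > 462, so yes, the predator persists.

The predator equation gives dy/dt > 0 only when x > 0.55/0.00119 = 462.
Without the predator, x → K = 957. Since 957 > 462, the predator can invade and persist.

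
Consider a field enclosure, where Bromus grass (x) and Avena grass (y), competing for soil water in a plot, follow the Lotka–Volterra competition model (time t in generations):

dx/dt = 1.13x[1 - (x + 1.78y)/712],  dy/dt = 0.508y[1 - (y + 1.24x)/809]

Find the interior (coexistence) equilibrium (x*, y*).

Setting both brackets to zero gives the nullclines x + 1.78y = 712 and 1.24x + y = 809.
Substituting y = 809 - 1.24x into the first: x(1 - 1.78·1.24) = 712 - 1.78·809.
So x* = -728/-1.21 = 603, and then y* = 809 - 1.24·603 = 61.2.

x* ≈ 603, y* ≈ 61.2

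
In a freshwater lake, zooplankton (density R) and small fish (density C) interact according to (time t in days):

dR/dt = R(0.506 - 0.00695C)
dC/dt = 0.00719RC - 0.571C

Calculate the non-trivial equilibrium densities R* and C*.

Set dC/dt = 0 with C > 0: 0.00719R - 0.571 = 0, so R* = 0.571/0.00719 = 79.4.
Set dR/dt = 0 with R > 0: 0.506 - 0.00695C = 0, so C* = 0.506/0.00695 = 72.8.

R* ≈ 79.4, C* ≈ 72.8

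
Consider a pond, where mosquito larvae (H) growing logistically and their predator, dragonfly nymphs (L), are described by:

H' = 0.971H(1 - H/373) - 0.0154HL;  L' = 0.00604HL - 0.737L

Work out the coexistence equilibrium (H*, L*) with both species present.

From dL/dt = 0 with L > 0: 0.00604H* = 0.737, so H* = 122.
Substitute into dH/dt = 0: 0.971(1 - 122/373) = 0.0154L*.
The bracket is 0.673, giving L* = 0.653/0.0154 = 42.4.

H* ≈ 122, L* ≈ 42.4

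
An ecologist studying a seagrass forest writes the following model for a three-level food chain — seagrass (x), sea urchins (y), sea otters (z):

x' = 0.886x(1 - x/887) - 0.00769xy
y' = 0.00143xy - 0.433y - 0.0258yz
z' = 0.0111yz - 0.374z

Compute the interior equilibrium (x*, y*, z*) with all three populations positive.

From dz/dt = 0: 0.0111y* = 0.374, so y* = 33.7.
From dx/dt = 0: 0.886(1 - x*/887) = 0.00769·33.7, giving x* = 887·(1 - 0.292) = 628.
From dy/dt = 0: 0.00143·628 - 0.433 = 0.0258z*, so z* = 0.464/0.0258 = 18.

x* ≈ 628, y* ≈ 33.7, z* ≈ 18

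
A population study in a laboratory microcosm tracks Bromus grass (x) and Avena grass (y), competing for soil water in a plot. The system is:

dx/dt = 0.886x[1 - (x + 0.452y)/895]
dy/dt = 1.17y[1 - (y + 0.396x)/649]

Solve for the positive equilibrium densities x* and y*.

x* ≈ 733, y* ≈ 359

Setting both brackets to zero gives the nullclines x + 0.452y = 895 and 0.396x + y = 649.
Substituting y = 649 - 0.396x into the first: x(1 - 0.452·0.396) = 895 - 0.452·649.
So x* = 602/0.821 = 733, and then y* = 649 - 0.396·733 = 359.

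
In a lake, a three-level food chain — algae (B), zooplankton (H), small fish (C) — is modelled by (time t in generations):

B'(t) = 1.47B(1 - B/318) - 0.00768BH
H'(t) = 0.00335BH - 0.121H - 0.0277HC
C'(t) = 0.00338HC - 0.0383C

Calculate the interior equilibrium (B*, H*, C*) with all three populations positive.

From dC/dt = 0: 0.00338H* = 0.0383, so H* = 11.3.
From dB/dt = 0: 1.47(1 - B*/318) = 0.00768·11.3, giving B* = 318·(1 - 0.0592) = 299.
From dH/dt = 0: 0.00335·299 - 0.121 = 0.0277C*, so C* = 0.881/0.0277 = 31.8.

B* ≈ 299, H* ≈ 11.3, C* ≈ 31.8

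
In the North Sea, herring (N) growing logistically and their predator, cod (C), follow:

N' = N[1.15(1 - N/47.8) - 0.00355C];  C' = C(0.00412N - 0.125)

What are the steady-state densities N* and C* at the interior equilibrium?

N* ≈ 30.3, C* ≈ 118

From dC/dt = 0 with C > 0: 0.00412N* = 0.125, so N* = 30.3.
Substitute into dN/dt = 0: 1.15(1 - 30.3/47.8) = 0.00355C*.
The bracket is 0.365, giving C* = 0.42/0.00355 = 118.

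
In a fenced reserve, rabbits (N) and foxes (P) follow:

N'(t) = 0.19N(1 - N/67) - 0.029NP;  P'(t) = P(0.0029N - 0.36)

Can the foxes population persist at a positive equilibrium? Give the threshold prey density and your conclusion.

Threshold N = 124; K < 124, so no, the predator goes extinct.

The predator equation gives dP/dt > 0 only when N > 0.36/0.0029 = 124.
Without the predator, N → K = 67. Since 67 < 124, the predator cannot invade.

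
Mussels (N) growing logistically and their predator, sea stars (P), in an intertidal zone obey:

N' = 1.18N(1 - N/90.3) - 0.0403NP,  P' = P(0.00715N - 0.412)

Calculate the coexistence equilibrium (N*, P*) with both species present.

From dP/dt = 0 with P > 0: 0.00715N* = 0.412, so N* = 57.6.
Substitute into dN/dt = 0: 1.18(1 - 57.6/90.3) = 0.0403P*.
The bracket is 0.362, giving P* = 0.427/0.0403 = 10.6.

N* ≈ 57.6, P* ≈ 10.6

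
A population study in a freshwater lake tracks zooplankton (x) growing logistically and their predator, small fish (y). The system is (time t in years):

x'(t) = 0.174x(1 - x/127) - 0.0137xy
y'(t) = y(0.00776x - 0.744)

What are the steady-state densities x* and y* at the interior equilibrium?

x* ≈ 95.9, y* ≈ 3.11

From dy/dt = 0 with y > 0: 0.00776x* = 0.744, so x* = 95.9.
Substitute into dx/dt = 0: 0.174(1 - 95.9/127) = 0.0137y*.
The bracket is 0.245, giving y* = 0.0426/0.0137 = 3.11.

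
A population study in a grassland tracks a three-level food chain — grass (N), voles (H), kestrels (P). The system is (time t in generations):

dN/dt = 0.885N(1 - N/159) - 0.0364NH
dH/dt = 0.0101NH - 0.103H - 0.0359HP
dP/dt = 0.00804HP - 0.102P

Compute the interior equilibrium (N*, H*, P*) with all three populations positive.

N* ≈ 76, H* ≈ 12.7, P* ≈ 18.5

From dP/dt = 0: 0.00804H* = 0.102, so H* = 12.7.
From dN/dt = 0: 0.885(1 - N*/159) = 0.0364·12.7, giving N* = 159·(1 - 0.522) = 76.
From dH/dt = 0: 0.0101·76 - 0.103 = 0.0359P*, so P* = 0.665/0.0359 = 18.5.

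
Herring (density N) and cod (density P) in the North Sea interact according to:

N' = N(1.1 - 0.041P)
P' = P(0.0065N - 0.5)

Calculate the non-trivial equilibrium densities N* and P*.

Set dP/dt = 0 with P > 0: 0.0065N - 0.5 = 0, so N* = 0.5/0.0065 = 76.9.
Set dN/dt = 0 with N > 0: 1.1 - 0.041P = 0, so P* = 1.1/0.041 = 26.8.

N* ≈ 76.9, P* ≈ 26.8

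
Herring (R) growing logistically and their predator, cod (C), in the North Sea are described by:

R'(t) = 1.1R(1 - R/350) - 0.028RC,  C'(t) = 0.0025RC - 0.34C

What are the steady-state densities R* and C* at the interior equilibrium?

From dC/dt = 0 with C > 0: 0.0025R* = 0.34, so R* = 136.
Substitute into dR/dt = 0: 1.1(1 - 136/350) = 0.028C*.
The bracket is 0.611, giving C* = 0.673/0.028 = 24.

R* ≈ 136, C* ≈ 24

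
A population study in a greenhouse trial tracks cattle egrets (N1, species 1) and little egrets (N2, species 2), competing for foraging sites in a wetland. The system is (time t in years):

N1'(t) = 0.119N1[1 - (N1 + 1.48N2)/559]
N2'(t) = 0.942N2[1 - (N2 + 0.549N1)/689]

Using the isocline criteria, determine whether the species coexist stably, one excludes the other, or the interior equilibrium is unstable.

species 2 excludes species 1

Compare the nullcline intercepts: K1/α12 = 559/1.48 = 378 < K2 = 689; K2/α21 = 689/0.549 = 1260 > K1 = 559.
Since the inequalities point opposite ways, species 2 can invade but species 1 cannot.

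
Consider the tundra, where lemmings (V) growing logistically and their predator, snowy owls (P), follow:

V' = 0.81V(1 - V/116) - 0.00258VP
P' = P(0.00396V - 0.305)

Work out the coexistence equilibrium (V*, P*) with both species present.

From dP/dt = 0 with P > 0: 0.00396V* = 0.305, so V* = 77.
Substitute into dV/dt = 0: 0.81(1 - 77/116) = 0.00258P*.
The bracket is 0.336, giving P* = 0.272/0.00258 = 105.

V* ≈ 77, P* ≈ 105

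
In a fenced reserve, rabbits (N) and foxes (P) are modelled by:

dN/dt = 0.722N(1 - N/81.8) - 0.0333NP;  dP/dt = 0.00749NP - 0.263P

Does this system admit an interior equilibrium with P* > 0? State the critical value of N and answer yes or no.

Threshold N = 35.1; K > 35.1, so yes, the predator persists.

The predator equation gives dP/dt > 0 only when N > 0.263/0.00749 = 35.1.
Without the predator, N → K = 81.8. Since 81.8 > 35.1, the predator can invade and persist.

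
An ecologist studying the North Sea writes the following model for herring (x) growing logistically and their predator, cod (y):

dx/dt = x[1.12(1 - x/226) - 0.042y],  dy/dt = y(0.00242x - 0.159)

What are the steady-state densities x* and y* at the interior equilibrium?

x* ≈ 65.7, y* ≈ 18.9

From dy/dt = 0 with y > 0: 0.00242x* = 0.159, so x* = 65.7.
Substitute into dx/dt = 0: 1.12(1 - 65.7/226) = 0.042y*.
The bracket is 0.709, giving y* = 0.794/0.042 = 18.9.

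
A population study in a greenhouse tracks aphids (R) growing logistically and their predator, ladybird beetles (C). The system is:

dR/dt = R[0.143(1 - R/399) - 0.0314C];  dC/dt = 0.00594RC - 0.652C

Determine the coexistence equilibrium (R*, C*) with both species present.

R* ≈ 110, C* ≈ 3.3

From dC/dt = 0 with C > 0: 0.00594R* = 0.652, so R* = 110.
Substitute into dR/dt = 0: 0.143(1 - 110/399) = 0.0314C*.
The bracket is 0.725, giving C* = 0.104/0.0314 = 3.3.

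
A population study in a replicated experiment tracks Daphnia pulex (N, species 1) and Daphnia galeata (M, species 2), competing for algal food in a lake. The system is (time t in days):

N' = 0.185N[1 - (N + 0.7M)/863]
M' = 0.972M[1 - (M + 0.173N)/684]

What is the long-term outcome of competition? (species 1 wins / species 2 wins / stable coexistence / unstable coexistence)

Compare the nullcline intercepts: K1/α12 = 863/0.7 = 1230 > K2 = 684; K2/α21 = 684/0.173 = 3950 > K1 = 863.
Since both inequalities hold, each species can invade when rare, so the interior equilibrium is stable.

stable coexistence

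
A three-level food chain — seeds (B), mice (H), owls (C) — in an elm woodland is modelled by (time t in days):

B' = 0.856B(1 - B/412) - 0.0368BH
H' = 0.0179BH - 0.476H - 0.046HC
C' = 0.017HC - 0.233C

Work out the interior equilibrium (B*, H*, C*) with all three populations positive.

From dC/dt = 0: 0.017H* = 0.233, so H* = 13.7.
From dB/dt = 0: 0.856(1 - B*/412) = 0.0368·13.7, giving B* = 412·(1 - 0.589) = 169.
From dH/dt = 0: 0.0179·169 - 0.476 = 0.046C*, so C* = 2.55/0.046 = 55.5.

B* ≈ 169, H* ≈ 13.7, C* ≈ 55.5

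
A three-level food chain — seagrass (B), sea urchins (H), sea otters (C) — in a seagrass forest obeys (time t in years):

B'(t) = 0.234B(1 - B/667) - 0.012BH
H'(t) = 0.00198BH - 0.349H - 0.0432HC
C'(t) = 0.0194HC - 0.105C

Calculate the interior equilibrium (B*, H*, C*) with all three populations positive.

B* ≈ 482, H* ≈ 5.41, C* ≈ 14

From dC/dt = 0: 0.0194H* = 0.105, so H* = 5.41.
From dB/dt = 0: 0.234(1 - B*/667) = 0.012·5.41, giving B* = 667·(1 - 0.278) = 482.
From dH/dt = 0: 0.00198·482 - 0.349 = 0.0432C*, so C* = 0.605/0.0432 = 14.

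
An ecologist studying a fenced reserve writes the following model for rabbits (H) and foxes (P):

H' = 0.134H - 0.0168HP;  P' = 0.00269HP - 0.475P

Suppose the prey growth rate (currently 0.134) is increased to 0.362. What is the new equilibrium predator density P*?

P* ≈ 21.5

At the interior fixed point, setting dH/dt = 0 with H > 0 fixes P* = (prey growth rate)/(HP coefficient) — independent of the other coefficients.
With the change, P* = 0.362/0.0168 = 21.5; it rises from 7.98.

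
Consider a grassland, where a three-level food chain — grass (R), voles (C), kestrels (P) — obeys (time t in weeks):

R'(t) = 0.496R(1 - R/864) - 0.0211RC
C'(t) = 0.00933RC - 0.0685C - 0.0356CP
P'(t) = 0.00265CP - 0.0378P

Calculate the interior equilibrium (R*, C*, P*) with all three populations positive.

R* ≈ 340, C* ≈ 14.3, P* ≈ 87.1

From dP/dt = 0: 0.00265C* = 0.0378, so C* = 14.3.
From dR/dt = 0: 0.496(1 - R*/864) = 0.0211·14.3, giving R* = 864·(1 - 0.607) = 340.
From dC/dt = 0: 0.00933·340 - 0.0685 = 0.0356P*, so P* = 3.1/0.0356 = 87.1.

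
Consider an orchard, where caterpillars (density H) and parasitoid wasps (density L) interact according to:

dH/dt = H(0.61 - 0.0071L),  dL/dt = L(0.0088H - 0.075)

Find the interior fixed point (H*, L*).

Set dL/dt = 0 with L > 0: 0.0088H - 0.075 = 0, so H* = 0.075/0.0088 = 8.52.
Set dH/dt = 0 with H > 0: 0.61 - 0.0071L = 0, so L* = 0.61/0.0071 = 85.9.

H* ≈ 8.52, L* ≈ 85.9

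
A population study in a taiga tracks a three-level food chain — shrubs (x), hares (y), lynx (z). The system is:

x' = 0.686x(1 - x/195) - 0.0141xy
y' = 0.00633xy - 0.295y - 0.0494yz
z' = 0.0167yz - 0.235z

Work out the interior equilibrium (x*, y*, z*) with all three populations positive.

x* ≈ 139, y* ≈ 14.1, z* ≈ 11.8

From dz/dt = 0: 0.0167y* = 0.235, so y* = 14.1.
From dx/dt = 0: 0.686(1 - x*/195) = 0.0141·14.1, giving x* = 195·(1 - 0.289) = 139.
From dy/dt = 0: 0.00633·139 - 0.295 = 0.0494z*, so z* = 0.582/0.0494 = 11.8.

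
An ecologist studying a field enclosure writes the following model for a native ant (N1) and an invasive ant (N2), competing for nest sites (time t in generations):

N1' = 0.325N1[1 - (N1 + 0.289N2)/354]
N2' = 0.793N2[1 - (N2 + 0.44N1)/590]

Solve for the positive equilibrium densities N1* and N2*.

Setting both brackets to zero gives the nullclines N1 + 0.289N2 = 354 and 0.44N1 + N2 = 590.
Substituting N2 = 590 - 0.44N1 into the first: N1(1 - 0.289·0.44) = 354 - 0.289·590.
So N1* = 183/0.873 = 210, and then N2* = 590 - 0.44·210 = 498.

N1* ≈ 210, N2* ≈ 498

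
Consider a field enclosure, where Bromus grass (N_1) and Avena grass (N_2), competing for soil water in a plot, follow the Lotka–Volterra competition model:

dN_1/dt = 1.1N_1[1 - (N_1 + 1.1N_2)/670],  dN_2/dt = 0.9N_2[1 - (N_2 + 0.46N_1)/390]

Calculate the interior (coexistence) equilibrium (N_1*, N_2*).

N_1* ≈ 488, N_2* ≈ 166

Setting both brackets to zero gives the nullclines N_1 + 1.1N_2 = 670 and 0.46N_1 + N_2 = 390.
Substituting N_2 = 390 - 0.46N_1 into the first: N_1(1 - 1.1·0.46) = 670 - 1.1·390.
So N_1* = 241/0.494 = 488, and then N_2* = 390 - 0.46·488 = 166.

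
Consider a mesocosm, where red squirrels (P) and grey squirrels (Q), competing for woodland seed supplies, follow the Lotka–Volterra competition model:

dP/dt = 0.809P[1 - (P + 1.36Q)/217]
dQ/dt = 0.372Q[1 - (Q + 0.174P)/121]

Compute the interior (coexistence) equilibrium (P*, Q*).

Setting both brackets to zero gives the nullclines P + 1.36Q = 217 and 0.174P + Q = 121.
Substituting Q = 121 - 0.174P into the first: P(1 - 1.36·0.174) = 217 - 1.36·121.
So P* = 52.4/0.763 = 68.7, and then Q* = 121 - 0.174·68.7 = 109.

P* ≈ 68.7, Q* ≈ 109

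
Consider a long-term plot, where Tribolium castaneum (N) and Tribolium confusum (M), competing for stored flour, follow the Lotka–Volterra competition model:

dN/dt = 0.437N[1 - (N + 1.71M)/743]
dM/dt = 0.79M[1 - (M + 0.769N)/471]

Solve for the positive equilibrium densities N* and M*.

N* ≈ 198, M* ≈ 319

Setting both brackets to zero gives the nullclines N + 1.71M = 743 and 0.769N + M = 471.
Substituting M = 471 - 0.769N into the first: N(1 - 1.71·0.769) = 743 - 1.71·471.
So N* = -62.4/-0.315 = 198, and then M* = 471 - 0.769·198 = 319.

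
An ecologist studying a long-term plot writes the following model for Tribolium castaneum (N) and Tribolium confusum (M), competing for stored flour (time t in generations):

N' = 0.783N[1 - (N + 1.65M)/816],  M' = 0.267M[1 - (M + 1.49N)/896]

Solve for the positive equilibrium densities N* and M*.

N* ≈ 454, M* ≈ 219

Setting both brackets to zero gives the nullclines N + 1.65M = 816 and 1.49N + M = 896.
Substituting M = 896 - 1.49N into the first: N(1 - 1.65·1.49) = 816 - 1.65·896.
So N* = -662/-1.46 = 454, and then M* = 896 - 1.49·454 = 219.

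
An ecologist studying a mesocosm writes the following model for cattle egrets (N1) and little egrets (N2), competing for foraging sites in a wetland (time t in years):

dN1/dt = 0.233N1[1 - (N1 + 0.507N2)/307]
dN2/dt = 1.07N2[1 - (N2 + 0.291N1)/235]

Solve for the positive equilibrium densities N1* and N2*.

N1* ≈ 220, N2* ≈ 171

Setting both brackets to zero gives the nullclines N1 + 0.507N2 = 307 and 0.291N1 + N2 = 235.
Substituting N2 = 235 - 0.291N1 into the first: N1(1 - 0.507·0.291) = 307 - 0.507·235.
So N1* = 188/0.852 = 220, and then N2* = 235 - 0.291·220 = 171.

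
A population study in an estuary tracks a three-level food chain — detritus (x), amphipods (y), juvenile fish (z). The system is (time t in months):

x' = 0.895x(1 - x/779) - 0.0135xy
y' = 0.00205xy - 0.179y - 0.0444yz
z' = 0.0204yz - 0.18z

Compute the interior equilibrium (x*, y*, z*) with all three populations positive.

From dz/dt = 0: 0.0204y* = 0.18, so y* = 8.82.
From dx/dt = 0: 0.895(1 - x*/779) = 0.0135·8.82, giving x* = 779·(1 - 0.133) = 675.
From dy/dt = 0: 0.00205·675 - 0.179 = 0.0444z*, so z* = 1.21/0.0444 = 27.1.

x* ≈ 675, y* ≈ 8.82, z* ≈ 27.1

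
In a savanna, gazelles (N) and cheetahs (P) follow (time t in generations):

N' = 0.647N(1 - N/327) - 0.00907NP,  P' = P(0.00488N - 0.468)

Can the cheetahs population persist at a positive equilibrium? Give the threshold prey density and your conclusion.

The predator equation gives dP/dt > 0 only when N > 0.468/0.00488 = 95.9.
Without the predator, N → K = 327. Since 327 > 95.9, the predator can invade and persist.

Threshold N = 95.9; K > 95.9, so yes, the predator persists.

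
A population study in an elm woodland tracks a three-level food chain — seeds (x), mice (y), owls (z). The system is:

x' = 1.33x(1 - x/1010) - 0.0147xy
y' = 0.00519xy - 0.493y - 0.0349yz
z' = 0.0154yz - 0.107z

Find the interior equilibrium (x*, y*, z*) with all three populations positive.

x* ≈ 932, y* ≈ 6.95, z* ≈ 125

From dz/dt = 0: 0.0154y* = 0.107, so y* = 6.95.
From dx/dt = 0: 1.33(1 - x*/1010) = 0.0147·6.95, giving x* = 1010·(1 - 0.0768) = 932.
From dy/dt = 0: 0.00519·932 - 0.493 = 0.0349z*, so z* = 4.35/0.0349 = 125.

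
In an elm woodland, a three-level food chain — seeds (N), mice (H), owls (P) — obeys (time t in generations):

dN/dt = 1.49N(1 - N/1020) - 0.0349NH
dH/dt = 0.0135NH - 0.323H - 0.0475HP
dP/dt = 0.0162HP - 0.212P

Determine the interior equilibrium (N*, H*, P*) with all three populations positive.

From dP/dt = 0: 0.0162H* = 0.212, so H* = 13.1.
From dN/dt = 0: 1.49(1 - N*/1020) = 0.0349·13.1, giving N* = 1020·(1 - 0.307) = 707.
From dH/dt = 0: 0.0135·707 - 0.323 = 0.0475P*, so P* = 9.23/0.0475 = 194.

N* ≈ 707, H* ≈ 13.1, P* ≈ 194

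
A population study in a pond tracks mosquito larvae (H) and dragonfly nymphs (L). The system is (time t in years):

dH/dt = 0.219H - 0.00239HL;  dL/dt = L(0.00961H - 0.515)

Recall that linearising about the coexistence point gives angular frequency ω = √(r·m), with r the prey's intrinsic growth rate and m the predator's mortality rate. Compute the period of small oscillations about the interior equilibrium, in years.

T ≈ 18.7 years

Here r = 0.219 and m = 0.515, so r·m = 0.113.
ω = √0.113 = 0.336 per year, hence T = 2π/ω ≈ 18.7 years.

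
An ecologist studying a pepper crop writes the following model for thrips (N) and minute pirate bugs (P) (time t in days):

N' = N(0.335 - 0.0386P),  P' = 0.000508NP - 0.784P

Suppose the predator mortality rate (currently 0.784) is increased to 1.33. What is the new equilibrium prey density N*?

N* ≈ 2620

At the interior fixed point, setting dP/dt = 0 with P > 0 fixes N* = (predator death rate)/(NP coefficient) — independent of the other coefficients.
With the change, N* = 1.33/0.000508 = 2620; it rises from 1540.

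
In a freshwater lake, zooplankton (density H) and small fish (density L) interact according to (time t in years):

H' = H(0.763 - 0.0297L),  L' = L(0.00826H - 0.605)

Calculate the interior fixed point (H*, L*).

Set dL/dt = 0 with L > 0: 0.00826H - 0.605 = 0, so H* = 0.605/0.00826 = 73.2.
Set dH/dt = 0 with H > 0: 0.763 - 0.0297L = 0, so L* = 0.763/0.0297 = 25.7.

H* ≈ 73.2, L* ≈ 25.7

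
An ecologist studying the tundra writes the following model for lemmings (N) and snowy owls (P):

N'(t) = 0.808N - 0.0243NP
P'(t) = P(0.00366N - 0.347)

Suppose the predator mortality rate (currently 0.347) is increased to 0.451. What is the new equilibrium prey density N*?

At the interior fixed point, setting dP/dt = 0 with P > 0 fixes N* = (predator death rate)/(NP coefficient) — independent of the other coefficients.
With the change, N* = 0.451/0.00366 = 123; it rises from 94.8.

N* ≈ 123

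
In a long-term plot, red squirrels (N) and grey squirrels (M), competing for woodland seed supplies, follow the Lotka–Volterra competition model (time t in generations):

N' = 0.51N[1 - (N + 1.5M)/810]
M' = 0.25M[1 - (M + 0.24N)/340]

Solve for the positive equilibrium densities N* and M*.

Setting both brackets to zero gives the nullclines N + 1.5M = 810 and 0.24N + M = 340.
Substituting M = 340 - 0.24N into the first: N(1 - 1.5·0.24) = 810 - 1.5·340.
So N* = 300/0.64 = 469, and then M* = 340 - 0.24·469 = 228.

N* ≈ 469, M* ≈ 228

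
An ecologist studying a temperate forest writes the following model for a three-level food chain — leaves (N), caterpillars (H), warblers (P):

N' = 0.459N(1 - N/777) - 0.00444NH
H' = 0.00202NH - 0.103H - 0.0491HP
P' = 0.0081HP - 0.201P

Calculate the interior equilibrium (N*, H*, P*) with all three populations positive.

N* ≈ 590, H* ≈ 24.8, P* ≈ 22.2

From dP/dt = 0: 0.0081H* = 0.201, so H* = 24.8.
From dN/dt = 0: 0.459(1 - N*/777) = 0.00444·24.8, giving N* = 777·(1 - 0.24) = 590.
From dH/dt = 0: 0.00202·590 - 0.103 = 0.0491P*, so P* = 1.09/0.0491 = 22.2.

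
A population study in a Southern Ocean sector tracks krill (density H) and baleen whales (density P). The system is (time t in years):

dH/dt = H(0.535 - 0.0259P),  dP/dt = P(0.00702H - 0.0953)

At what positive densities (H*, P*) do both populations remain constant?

Set dP/dt = 0 with P > 0: 0.00702H - 0.0953 = 0, so H* = 0.0953/0.00702 = 13.6.
Set dH/dt = 0 with H > 0: 0.535 - 0.0259P = 0, so P* = 0.535/0.0259 = 20.7.

H* ≈ 13.6, P* ≈ 20.7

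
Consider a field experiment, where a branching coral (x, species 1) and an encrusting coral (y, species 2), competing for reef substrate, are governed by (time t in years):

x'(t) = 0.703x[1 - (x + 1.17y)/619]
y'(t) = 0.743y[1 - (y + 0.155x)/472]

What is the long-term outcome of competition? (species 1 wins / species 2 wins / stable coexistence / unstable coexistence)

Compare the nullcline intercepts: K1/α12 = 619/1.17 = 529 > K2 = 472; K2/α21 = 472/0.155 = 3050 > K1 = 619.
Since both inequalities hold, each species can invade when rare, so the interior equilibrium is stable.

stable coexistence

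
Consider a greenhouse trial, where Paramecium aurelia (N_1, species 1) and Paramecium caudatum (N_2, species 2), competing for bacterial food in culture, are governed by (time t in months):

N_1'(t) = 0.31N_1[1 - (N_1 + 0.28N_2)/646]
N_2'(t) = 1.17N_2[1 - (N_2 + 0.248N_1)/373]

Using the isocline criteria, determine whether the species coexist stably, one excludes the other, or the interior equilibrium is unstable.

Compare the nullcline intercepts: K1/α12 = 646/0.28 = 2310 > K2 = 373; K2/α21 = 373/0.248 = 1500 > K1 = 646.
Since both inequalities hold, each species can invade when rare, so the interior equilibrium is stable.

stable coexistence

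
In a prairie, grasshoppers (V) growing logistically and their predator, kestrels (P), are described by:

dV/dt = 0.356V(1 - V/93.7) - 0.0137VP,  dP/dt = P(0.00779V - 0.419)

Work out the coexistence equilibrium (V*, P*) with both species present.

From dP/dt = 0 with P > 0: 0.00779V* = 0.419, so V* = 53.8.
Substitute into dV/dt = 0: 0.356(1 - 53.8/93.7) = 0.0137P*.
The bracket is 0.426, giving P* = 0.152/0.0137 = 11.1.

V* ≈ 53.8, P* ≈ 11.1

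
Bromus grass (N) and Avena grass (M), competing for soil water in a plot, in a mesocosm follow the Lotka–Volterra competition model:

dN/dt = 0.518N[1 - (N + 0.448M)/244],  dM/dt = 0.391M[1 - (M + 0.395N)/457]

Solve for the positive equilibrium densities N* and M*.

Setting both brackets to zero gives the nullclines N + 0.448M = 244 and 0.395N + M = 457.
Substituting M = 457 - 0.395N into the first: N(1 - 0.448·0.395) = 244 - 0.448·457.
So N* = 39.3/0.823 = 47.7, and then M* = 457 - 0.395·47.7 = 438.

N* ≈ 47.7, M* ≈ 438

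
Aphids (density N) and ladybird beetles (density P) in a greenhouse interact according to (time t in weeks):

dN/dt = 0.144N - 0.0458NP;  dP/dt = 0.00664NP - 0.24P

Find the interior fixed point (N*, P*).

N* ≈ 36.1, P* ≈ 3.14

Set dP/dt = 0 with P > 0: 0.00664N - 0.24 = 0, so N* = 0.24/0.00664 = 36.1.
Set dN/dt = 0 with N > 0: 0.144 - 0.0458P = 0, so P* = 0.144/0.0458 = 3.14.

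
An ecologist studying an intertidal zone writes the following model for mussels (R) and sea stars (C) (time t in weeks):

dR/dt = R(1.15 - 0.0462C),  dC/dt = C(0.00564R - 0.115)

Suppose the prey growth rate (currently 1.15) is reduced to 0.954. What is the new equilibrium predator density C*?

C* ≈ 20.6

At the interior fixed point, setting dR/dt = 0 with R > 0 fixes C* = (prey growth rate)/(RC coefficient) — independent of the other coefficients.
With the change, C* = 0.954/0.0462 = 20.6; it falls from 24.9.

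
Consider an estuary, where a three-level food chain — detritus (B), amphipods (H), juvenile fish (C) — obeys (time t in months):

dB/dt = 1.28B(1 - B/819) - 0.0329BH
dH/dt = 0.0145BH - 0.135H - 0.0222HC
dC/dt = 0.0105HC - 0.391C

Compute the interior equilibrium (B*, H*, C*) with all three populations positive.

From dC/dt = 0: 0.0105H* = 0.391, so H* = 37.2.
From dB/dt = 0: 1.28(1 - B*/819) = 0.0329·37.2, giving B* = 819·(1 - 0.957) = 35.1.
From dH/dt = 0: 0.0145·35.1 - 0.135 = 0.0222C*, so C* = 0.374/0.0222 = 16.8.

B* ≈ 35.1, H* ≈ 37.2, C* ≈ 16.8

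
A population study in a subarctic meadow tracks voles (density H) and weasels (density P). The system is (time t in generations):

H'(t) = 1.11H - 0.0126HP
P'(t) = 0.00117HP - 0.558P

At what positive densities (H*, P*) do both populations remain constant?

H* ≈ 477, P* ≈ 88.1

Set dP/dt = 0 with P > 0: 0.00117H - 0.558 = 0, so H* = 0.558/0.00117 = 477.
Set dH/dt = 0 with H > 0: 1.11 - 0.0126P = 0, so P* = 1.11/0.0126 = 88.1.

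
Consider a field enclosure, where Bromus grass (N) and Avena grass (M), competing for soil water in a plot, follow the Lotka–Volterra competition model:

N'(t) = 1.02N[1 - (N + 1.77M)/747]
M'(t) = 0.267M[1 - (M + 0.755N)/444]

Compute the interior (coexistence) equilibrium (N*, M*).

Setting both brackets to zero gives the nullclines N + 1.77M = 747 and 0.755N + M = 444.
Substituting M = 444 - 0.755N into the first: N(1 - 1.77·0.755) = 747 - 1.77·444.
So N* = -38.9/-0.336 = 116, and then M* = 444 - 0.755·116 = 357.

N* ≈ 116, M* ≈ 357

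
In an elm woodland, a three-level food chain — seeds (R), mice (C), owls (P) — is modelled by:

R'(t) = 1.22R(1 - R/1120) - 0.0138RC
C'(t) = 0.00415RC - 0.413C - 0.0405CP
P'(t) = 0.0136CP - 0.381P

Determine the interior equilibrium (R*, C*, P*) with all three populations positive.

From dP/dt = 0: 0.0136C* = 0.381, so C* = 28.
From dR/dt = 0: 1.22(1 - R*/1120) = 0.0138·28, giving R* = 1120·(1 - 0.317) = 765.
From dC/dt = 0: 0.00415·765 - 0.413 = 0.0405P*, so P* = 2.76/0.0405 = 68.2.

R* ≈ 765, C* ≈ 28, P* ≈ 68.2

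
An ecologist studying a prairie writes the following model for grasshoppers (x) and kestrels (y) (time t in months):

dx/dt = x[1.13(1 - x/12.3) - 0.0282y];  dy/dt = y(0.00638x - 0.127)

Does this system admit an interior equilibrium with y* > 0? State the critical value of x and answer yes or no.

Threshold x = 19.9; K < 19.9, so no, the predator goes extinct.

The predator equation gives dy/dt > 0 only when x > 0.127/0.00638 = 19.9.
Without the predator, x → K = 12.3. Since 12.3 < 19.9, the predator cannot invade.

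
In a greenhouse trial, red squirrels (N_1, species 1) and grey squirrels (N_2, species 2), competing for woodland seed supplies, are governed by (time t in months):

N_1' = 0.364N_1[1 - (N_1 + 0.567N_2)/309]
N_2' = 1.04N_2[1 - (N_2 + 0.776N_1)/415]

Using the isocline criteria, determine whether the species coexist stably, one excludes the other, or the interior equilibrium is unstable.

Compare the nullcline intercepts: K1/α12 = 309/0.567 = 545 > K2 = 415; K2/α21 = 415/0.776 = 535 > K1 = 309.
Since both inequalities hold, each species can invade when rare, so the interior equilibrium is stable.

stable coexistence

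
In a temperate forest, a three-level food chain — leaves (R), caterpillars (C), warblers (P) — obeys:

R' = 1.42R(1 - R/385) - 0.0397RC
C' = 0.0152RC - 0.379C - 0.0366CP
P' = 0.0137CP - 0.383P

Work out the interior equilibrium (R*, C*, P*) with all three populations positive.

From dP/dt = 0: 0.0137C* = 0.383, so C* = 28.
From dR/dt = 0: 1.42(1 - R*/385) = 0.0397·28, giving R* = 385·(1 - 0.782) = 84.1.
From dC/dt = 0: 0.0152·84.1 - 0.379 = 0.0366P*, so P* = 0.899/0.0366 = 24.6.

R* ≈ 84.1, C* ≈ 28, P* ≈ 24.6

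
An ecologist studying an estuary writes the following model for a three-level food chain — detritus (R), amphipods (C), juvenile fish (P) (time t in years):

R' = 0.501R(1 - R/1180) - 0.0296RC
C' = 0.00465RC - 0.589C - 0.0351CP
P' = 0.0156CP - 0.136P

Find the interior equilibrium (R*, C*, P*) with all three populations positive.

R* ≈ 572, C* ≈ 8.72, P* ≈ 59

From dP/dt = 0: 0.0156C* = 0.136, so C* = 8.72.
From dR/dt = 0: 0.501(1 - R*/1180) = 0.0296·8.72, giving R* = 1180·(1 - 0.515) = 572.
From dC/dt = 0: 0.00465·572 - 0.589 = 0.0351P*, so P* = 2.07/0.0351 = 59.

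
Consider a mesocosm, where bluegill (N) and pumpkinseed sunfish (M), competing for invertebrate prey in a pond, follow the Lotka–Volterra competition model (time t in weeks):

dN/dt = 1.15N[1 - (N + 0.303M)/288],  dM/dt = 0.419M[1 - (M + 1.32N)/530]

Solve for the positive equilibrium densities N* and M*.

N* ≈ 212, M* ≈ 250

Setting both brackets to zero gives the nullclines N + 0.303M = 288 and 1.32N + M = 530.
Substituting M = 530 - 1.32N into the first: N(1 - 0.303·1.32) = 288 - 0.303·530.
So N* = 127/0.6 = 212, and then M* = 530 - 1.32·212 = 250.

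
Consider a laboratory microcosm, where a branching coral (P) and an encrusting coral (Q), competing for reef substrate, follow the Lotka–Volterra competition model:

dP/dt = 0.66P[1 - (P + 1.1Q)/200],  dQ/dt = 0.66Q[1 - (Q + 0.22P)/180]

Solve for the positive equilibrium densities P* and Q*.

P* ≈ 2.64, Q* ≈ 179

Setting both brackets to zero gives the nullclines P + 1.1Q = 200 and 0.22P + Q = 180.
Substituting Q = 180 - 0.22P into the first: P(1 - 1.1·0.22) = 200 - 1.1·180.
So P* = 2/0.758 = 2.64, and then Q* = 180 - 0.22·2.64 = 179.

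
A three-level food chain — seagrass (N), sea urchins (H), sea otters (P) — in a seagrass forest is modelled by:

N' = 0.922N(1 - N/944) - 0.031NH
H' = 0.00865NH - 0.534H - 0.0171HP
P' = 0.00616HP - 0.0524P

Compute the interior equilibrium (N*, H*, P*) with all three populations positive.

From dP/dt = 0: 0.00616H* = 0.0524, so H* = 8.51.
From dN/dt = 0: 0.922(1 - N*/944) = 0.031·8.51, giving N* = 944·(1 - 0.286) = 674.
From dH/dt = 0: 0.00865·674 - 0.534 = 0.0171P*, so P* = 5.3/0.0171 = 310.

N* ≈ 674, H* ≈ 8.51, P* ≈ 310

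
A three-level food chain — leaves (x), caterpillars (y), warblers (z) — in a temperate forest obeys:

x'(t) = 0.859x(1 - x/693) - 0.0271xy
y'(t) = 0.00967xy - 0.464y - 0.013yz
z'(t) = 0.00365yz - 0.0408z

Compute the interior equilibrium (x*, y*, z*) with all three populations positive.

From dz/dt = 0: 0.00365y* = 0.0408, so y* = 11.2.
From dx/dt = 0: 0.859(1 - x*/693) = 0.0271·11.2, giving x* = 693·(1 - 0.353) = 449.
From dy/dt = 0: 0.00967·449 - 0.464 = 0.013z*, so z* = 3.87/0.013 = 298.

x* ≈ 449, y* ≈ 11.2, z* ≈ 298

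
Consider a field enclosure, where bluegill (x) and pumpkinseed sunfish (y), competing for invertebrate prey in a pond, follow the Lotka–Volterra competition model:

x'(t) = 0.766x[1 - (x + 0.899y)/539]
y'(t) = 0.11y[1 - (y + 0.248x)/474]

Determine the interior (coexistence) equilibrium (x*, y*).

x* ≈ 145, y* ≈ 438

Setting both brackets to zero gives the nullclines x + 0.899y = 539 and 0.248x + y = 474.
Substituting y = 474 - 0.248x into the first: x(1 - 0.899·0.248) = 539 - 0.899·474.
So x* = 113/0.777 = 145, and then y* = 474 - 0.248·145 = 438.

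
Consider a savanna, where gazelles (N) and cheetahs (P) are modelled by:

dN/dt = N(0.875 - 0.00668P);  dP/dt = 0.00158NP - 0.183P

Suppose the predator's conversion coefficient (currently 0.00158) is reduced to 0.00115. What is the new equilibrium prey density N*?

N* ≈ 159

At the interior fixed point, setting dP/dt = 0 with P > 0 fixes N* = (predator death rate)/(NP coefficient) — independent of the other coefficients.
With the change, N* = 0.183/0.00115 = 159; it rises from 116.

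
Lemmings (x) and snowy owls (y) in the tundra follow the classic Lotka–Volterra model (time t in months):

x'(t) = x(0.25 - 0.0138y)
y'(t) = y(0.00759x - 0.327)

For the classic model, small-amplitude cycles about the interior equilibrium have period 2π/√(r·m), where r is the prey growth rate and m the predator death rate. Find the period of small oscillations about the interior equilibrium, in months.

T ≈ 22 months

Here r = 0.25 and m = 0.327, so r·m = 0.0818.
ω = √0.0818 = 0.286 per month, hence T = 2π/ω ≈ 22 months.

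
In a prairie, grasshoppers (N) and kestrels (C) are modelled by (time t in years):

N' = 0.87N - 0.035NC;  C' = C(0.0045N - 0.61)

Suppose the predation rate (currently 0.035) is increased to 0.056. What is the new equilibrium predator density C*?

At the interior fixed point, setting dN/dt = 0 with N > 0 fixes C* = (prey growth rate)/(NC coefficient) — independent of the other coefficients.
With the change, C* = 0.87/0.056 = 15.5; it falls from 24.9.

C* ≈ 15.5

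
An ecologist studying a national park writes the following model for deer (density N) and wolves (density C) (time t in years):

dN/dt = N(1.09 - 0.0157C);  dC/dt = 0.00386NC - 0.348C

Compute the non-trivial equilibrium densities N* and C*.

Set dC/dt = 0 with C > 0: 0.00386N - 0.348 = 0, so N* = 0.348/0.00386 = 90.2.
Set dN/dt = 0 with N > 0: 1.09 - 0.0157C = 0, so C* = 1.09/0.0157 = 69.4.

N* ≈ 90.2, C* ≈ 69.4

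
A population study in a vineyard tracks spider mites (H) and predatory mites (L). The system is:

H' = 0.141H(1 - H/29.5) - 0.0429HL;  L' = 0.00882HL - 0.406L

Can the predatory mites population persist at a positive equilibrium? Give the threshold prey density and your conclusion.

Threshold H = 46; K < 46, so no, the predator goes extinct.

The predator equation gives dL/dt > 0 only when H > 0.406/0.00882 = 46.
Without the predator, H → K = 29.5. Since 29.5 < 46, the predator cannot invade.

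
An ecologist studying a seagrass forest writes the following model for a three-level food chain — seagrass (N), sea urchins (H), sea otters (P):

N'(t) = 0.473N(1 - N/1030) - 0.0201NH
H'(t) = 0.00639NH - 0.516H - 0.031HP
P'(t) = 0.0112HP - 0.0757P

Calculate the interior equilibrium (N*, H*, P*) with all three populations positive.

N* ≈ 734, H* ≈ 6.76, P* ≈ 135

From dP/dt = 0: 0.0112H* = 0.0757, so H* = 6.76.
From dN/dt = 0: 0.473(1 - N*/1030) = 0.0201·6.76, giving N* = 1030·(1 - 0.287) = 734.
From dH/dt = 0: 0.00639·734 - 0.516 = 0.031P*, so P* = 4.18/0.031 = 135.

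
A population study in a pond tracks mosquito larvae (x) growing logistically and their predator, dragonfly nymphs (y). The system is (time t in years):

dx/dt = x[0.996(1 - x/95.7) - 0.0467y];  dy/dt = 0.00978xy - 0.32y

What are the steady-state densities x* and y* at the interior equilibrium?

x* ≈ 32.7, y* ≈ 14

From dy/dt = 0 with y > 0: 0.00978x* = 0.32, so x* = 32.7.
Substitute into dx/dt = 0: 0.996(1 - 32.7/95.7) = 0.0467y*.
The bracket is 0.658, giving y* = 0.655/0.0467 = 14.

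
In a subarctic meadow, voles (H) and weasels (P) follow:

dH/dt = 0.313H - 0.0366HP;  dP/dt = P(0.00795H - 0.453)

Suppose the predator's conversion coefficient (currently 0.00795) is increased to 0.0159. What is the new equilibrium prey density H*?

H* ≈ 28.5

At the interior fixed point, setting dP/dt = 0 with P > 0 fixes H* = (predator death rate)/(HP coefficient) — independent of the other coefficients.
With the change, H* = 0.453/0.0159 = 28.5; it falls from 57.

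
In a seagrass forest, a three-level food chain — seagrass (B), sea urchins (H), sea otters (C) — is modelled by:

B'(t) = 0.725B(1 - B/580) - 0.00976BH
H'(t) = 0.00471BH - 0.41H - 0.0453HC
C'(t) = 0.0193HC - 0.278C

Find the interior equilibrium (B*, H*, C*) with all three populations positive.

B* ≈ 468, H* ≈ 14.4, C* ≈ 39.6

From dC/dt = 0: 0.0193H* = 0.278, so H* = 14.4.
From dB/dt = 0: 0.725(1 - B*/580) = 0.00976·14.4, giving B* = 580·(1 - 0.194) = 468.
From dH/dt = 0: 0.00471·468 - 0.41 = 0.0453C*, so C* = 1.79/0.0453 = 39.6.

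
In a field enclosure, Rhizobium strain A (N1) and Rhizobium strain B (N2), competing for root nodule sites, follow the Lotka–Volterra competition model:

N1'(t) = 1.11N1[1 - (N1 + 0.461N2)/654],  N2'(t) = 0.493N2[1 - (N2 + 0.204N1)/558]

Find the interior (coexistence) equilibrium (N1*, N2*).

N1* ≈ 438, N2* ≈ 469

Setting both brackets to zero gives the nullclines N1 + 0.461N2 = 654 and 0.204N1 + N2 = 558.
Substituting N2 = 558 - 0.204N1 into the first: N1(1 - 0.461·0.204) = 654 - 0.461·558.
So N1* = 397/0.906 = 438, and then N2* = 558 - 0.204·438 = 469.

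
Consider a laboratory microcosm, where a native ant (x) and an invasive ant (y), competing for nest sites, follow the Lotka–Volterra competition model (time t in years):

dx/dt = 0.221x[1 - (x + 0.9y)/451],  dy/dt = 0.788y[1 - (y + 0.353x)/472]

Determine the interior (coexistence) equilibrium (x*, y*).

Setting both brackets to zero gives the nullclines x + 0.9y = 451 and 0.353x + y = 472.
Substituting y = 472 - 0.353x into the first: x(1 - 0.9·0.353) = 451 - 0.9·472.
So x* = 26.2/0.682 = 38.4, and then y* = 472 - 0.353·38.4 = 458.

x* ≈ 38.4, y* ≈ 458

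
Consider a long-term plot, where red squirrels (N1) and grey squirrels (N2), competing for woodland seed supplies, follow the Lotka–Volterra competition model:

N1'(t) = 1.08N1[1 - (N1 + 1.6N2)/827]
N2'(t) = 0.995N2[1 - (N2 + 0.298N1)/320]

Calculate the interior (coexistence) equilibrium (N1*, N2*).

Setting both brackets to zero gives the nullclines N1 + 1.6N2 = 827 and 0.298N1 + N2 = 320.
Substituting N2 = 320 - 0.298N1 into the first: N1(1 - 1.6·0.298) = 827 - 1.6·320.
So N1* = 315/0.523 = 602, and then N2* = 320 - 0.298·602 = 141.

N1* ≈ 602, N2* ≈ 141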